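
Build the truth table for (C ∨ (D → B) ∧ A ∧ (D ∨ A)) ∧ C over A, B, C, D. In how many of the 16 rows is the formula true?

A  B  C  D  |  (D → B)  (D ∨ A)  ((D → B) ∧ A ∧ (D ∨ A))  φ
T  T  T  T  |     T        T                T             T
T  T  T  F  |     T        T                T             T
T  T  F  T  |     T        T                T             F
T  T  F  F  |     T        T                T             F
T  F  T  T  |     F        T                F             T
T  F  T  F  |     T        T                T             T
T  F  F  T  |     F        T                F             F
T  F  F  F  |     T        T                T             F
F  T  T  T  |     T        T                F             T
F  T  T  F  |     T        F                F             T
F  T  F  T  |     T        T                F             F
F  T  F  F  |     T        F                F             F
F  F  T  T  |     F        T                F             T
F  F  T  F  |     T        F                F             T
F  F  F  T  |     F        T                F             F
F  F  F  F  |     T        F                F             F
The formula is true on 8 of the 16 rows.

8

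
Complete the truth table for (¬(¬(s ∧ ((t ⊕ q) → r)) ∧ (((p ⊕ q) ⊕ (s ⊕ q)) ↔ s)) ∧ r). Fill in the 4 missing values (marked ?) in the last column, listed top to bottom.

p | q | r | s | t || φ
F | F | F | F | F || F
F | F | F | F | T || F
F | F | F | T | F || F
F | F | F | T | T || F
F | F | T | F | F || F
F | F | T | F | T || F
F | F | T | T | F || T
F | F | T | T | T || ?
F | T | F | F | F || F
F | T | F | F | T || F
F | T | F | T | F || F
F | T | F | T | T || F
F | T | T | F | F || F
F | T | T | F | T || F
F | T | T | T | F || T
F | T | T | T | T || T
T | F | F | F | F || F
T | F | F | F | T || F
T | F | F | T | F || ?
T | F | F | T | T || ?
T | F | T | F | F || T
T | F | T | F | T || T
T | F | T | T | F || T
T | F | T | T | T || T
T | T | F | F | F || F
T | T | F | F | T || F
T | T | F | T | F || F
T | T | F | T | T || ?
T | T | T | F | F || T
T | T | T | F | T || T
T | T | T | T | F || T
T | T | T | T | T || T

Row p=F, q=F, r=T, s=T, t=T: ¬(¬(s ∧ ((t ⊕ q) → r)) ∧ (((p ⊕ q) ⊕ (s ⊕ q)) ↔ s)) = T, so the formula = T.
Row p=T, q=F, r=F, s=T, t=F: ¬(¬(s ∧ ((t ⊕ q) → r)) ∧ (((p ⊕ q) ⊕ (s ⊕ q)) ↔ s)) = T, so the formula = F.
Row p=T, q=F, r=F, s=T, t=T: ¬(¬(s ∧ ((t ⊕ q) → r)) ∧ (((p ⊕ q) ⊕ (s ⊕ q)) ↔ s)) = T, so the formula = F.
Row p=T, q=T, r=F, s=T, t=T: ¬(¬(s ∧ ((t ⊕ q) → r)) ∧ (((p ⊕ q) ⊕ (s ⊕ q)) ↔ s)) = T, so the formula = F.

T, F, F, F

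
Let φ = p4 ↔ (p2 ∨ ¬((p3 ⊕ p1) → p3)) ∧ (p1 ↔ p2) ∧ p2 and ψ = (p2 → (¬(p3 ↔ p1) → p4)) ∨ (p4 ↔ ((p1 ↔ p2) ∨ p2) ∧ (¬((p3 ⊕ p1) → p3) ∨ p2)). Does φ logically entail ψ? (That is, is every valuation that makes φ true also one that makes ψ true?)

no

p1 | p2 | p3 | p4 || φ | ψ
1  | 1  | 1  | 1  || 1 | 1
1  | 1  | 1  | 0  || 0 | 1
1  | 1  | 0  | 1  || 1 | 1
1  | 1  | 0  | 0  || 0 | 0
1  | 0  | 1  | 1  || 0 | 1
1  | 0  | 1  | 0  || 1 | 1
1  | 0  | 0  | 1  || 0 | 1
1  | 0  | 0  | 0  || 1 | 1
0  | 1  | 1  | 1  || 0 | 1
0  | 1  | 1  | 0  || 1 | 0
0  | 1  | 0  | 1  || 0 | 1
0  | 1  | 0  | 0  || 1 | 1
0  | 0  | 1  | 1  || 0 | 1
0  | 0  | 1  | 0  || 1 | 1
0  | 0  | 0  | 1  || 0 | 1
0  | 0  | 0  | 0  || 1 | 1
At p1=0, p2=1, p3=1, p4=0 we have φ true but ψ false, so φ does not entail ψ.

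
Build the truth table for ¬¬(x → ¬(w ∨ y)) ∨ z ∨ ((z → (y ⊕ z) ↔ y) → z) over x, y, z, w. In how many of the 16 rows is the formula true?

x  y  z  w  |  (w ∨ y)  ¬(w ∨ y)  (x → ¬(w ∨ y))  ¬(x → ¬(w ∨ y))  ¬¬(x → ¬(w ∨ y))  (y ⊕ z)  (z → (y ⊕ z))  ((z → (y ⊕ z)) ↔ y)  (((z → (y ⊕ z)) ↔ y) → z)  φ
F  F  F  F  |     F        T            T                F                T             F           T                 F                       T              T
F  F  F  T  |     T        F            T                F                T             F           T                 F                       T              T
F  F  T  F  |     F        T            T                F                T             T           T                 F                       T              T
F  F  T  T  |     T        F            T                F                T             T           T                 F                       T              T
F  T  F  F  |     T        F            T                F                T             T           T                 T                       F              T
F  T  F  T  |     T        F            T                F                T             T           T                 T                       F              T
F  T  T  F  |     T        F            T                F                T             F           F                 F                       T              T
F  T  T  T  |     T        F            T                F                T             F           F                 F                       T              T
T  F  F  F  |     F        T            T                F                T             F           T                 F                       T              T
T  F  F  T  |     T        F            F                T                F             F           T                 F                       T              T
T  F  T  F  |     F        T            T                F                T             T           T                 F                       T              T
T  F  T  T  |     T        F            F                T                F             T           T                 F                       T              T
T  T  F  F  |     T        F            F                T                F             T           T                 T                       F              F
T  T  F  T  |     T        F            F                T                F             T           T                 T                       F              F
T  T  T  F  |     T        F            F                T                F             F           F                 F                       T              T
T  T  T  T  |     T        F            F                T                F             F           F                 F                       T              T
The formula is true on 14 of the 16 rows.

14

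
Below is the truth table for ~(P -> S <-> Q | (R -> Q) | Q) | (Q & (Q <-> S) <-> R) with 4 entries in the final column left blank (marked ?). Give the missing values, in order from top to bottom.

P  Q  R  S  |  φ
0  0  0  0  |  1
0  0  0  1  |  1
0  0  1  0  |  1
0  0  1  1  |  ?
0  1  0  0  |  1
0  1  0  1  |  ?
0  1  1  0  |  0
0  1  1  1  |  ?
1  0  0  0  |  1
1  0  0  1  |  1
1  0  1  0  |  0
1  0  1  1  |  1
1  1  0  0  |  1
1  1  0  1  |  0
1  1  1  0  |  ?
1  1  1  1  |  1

1, 0, 1, 1

Row P=0, Q=0, R=1, S=1: ~(P -> S <-> Q | (R -> Q) | Q) = 1, (Q & (Q <-> S) <-> R) = 0, so the formula = 1.
Row P=0, Q=1, R=0, S=1: ~(P -> S <-> Q | (R -> Q) | Q) = 0, (Q & (Q <-> S) <-> R) = 0, so the formula = 0.
Row P=0, Q=1, R=1, S=1: ~(P -> S <-> Q | (R -> Q) | Q) = 0, (Q & (Q <-> S) <-> R) = 1, so the formula = 1.
Row P=1, Q=1, R=1, S=0: ~(P -> S <-> Q | (R -> Q) | Q) = 1, (Q & (Q <-> S) <-> R) = 0, so the formula = 1.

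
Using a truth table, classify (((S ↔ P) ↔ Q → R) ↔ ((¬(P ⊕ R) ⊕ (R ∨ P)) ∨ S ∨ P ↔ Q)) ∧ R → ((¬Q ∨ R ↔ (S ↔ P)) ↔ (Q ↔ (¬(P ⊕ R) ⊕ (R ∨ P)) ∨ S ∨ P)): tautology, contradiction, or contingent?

  P   |   Q   |   R   |   S   | (S ↔ P) | (Q → R) | ((S ↔ P) ↔ (Q → R)) | (P ⊕ R) | ¬(P ⊕ R) | (R ∨ P) | (¬(P ⊕ R) ⊕ (R ∨ P)) | (S ∨ P) |   ¬Q  | (¬Q ∨ R) | ((¬Q ∨ R) ↔ (S ↔ P)) |   φ  
----- | ----- | ----- | ----- | ------- | ------- | ------------------- | ------- | -------- | ------- | -------------------- | ------- | ----- | -------- | -------------------- | -----
 True |  True |  True |  True |   True  |   True  |         True        |  False  |   True   |   True  |        False         |   True  | False |   True   |         True         |  True
 True |  True |  True | False |  False  |   True  |        False        |  False  |   True   |   True  |        False         |   True  | False |   True   |        False         |  True
 True |  True | False |  True |   True  |  False  |        False        |   True  |  False   |   True  |         True         |   True  | False |  False   |        False         |  True
 True |  True | False | False |  False  |  False  |         True        |   True  |  False   |   True  |         True         |   True  | False |  False   |         True         |  True
 True | False |  True |  True |   True  |   True  |         True        |  False  |   True   |   True  |        False         |   True  |  True |   True   |         True         |  True
 True | False |  True | False |  False  |   True  |        False        |  False  |   True   |   True  |        False         |   True  |  True |   True   |        False         |  True
 True | False | False |  True |   True  |   True  |         True        |   True  |  False   |   True  |         True         |   True  |  True |   True   |         True         |  True
 True | False | False | False |  False  |   True  |        False        |   True  |  False   |   True  |         True         |   True  |  True |   True   |        False         |  True
False |  True |  True |  True |  False  |   True  |        False        |   True  |  False   |   True  |         True         |   True  | False |   True   |        False         |  True
False |  True |  True | False |   True  |   True  |         True        |   True  |  False   |   True  |         True         |  False  | False |   True   |         True         |  True
False |  True | False |  True |  False  |  False  |         True        |  False  |   True   |  False  |         True         |   True  | False |  False   |         True         |  True
False |  True | False | False |   True  |  False  |        False        |  False  |   True   |  False  |         True         |  False  | False |  False   |        False         |  True
False | False |  True |  True |  False  |   True  |        False        |   True  |  False   |   True  |         True         |   True  |  True |   True   |        False         |  True
False | False |  True | False |   True  |   True  |         True        |   True  |  False   |   True  |         True         |  False  |  True |   True   |         True         |  True
False | False | False |  True |  False  |   True  |        False        |  False  |   True   |  False  |         True         |   True  |  True |   True   |        False         |  True
False | False | False | False |   True  |   True  |         True        |  False  |   True   |  False  |         True         |  False  |  True |   True   |         True         |  True
Every row is True, so the formula is a tautology.

tautology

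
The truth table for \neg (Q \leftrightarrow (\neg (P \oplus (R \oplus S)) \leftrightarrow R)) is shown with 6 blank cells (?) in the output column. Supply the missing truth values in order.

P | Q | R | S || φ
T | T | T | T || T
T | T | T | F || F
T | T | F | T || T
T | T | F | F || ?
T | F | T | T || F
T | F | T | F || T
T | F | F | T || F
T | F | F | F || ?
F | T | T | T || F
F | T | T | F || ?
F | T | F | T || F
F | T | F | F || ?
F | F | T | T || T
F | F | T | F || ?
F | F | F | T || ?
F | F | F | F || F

F, T, T, T, F, T

Row P=T, Q=T, R=F, S=F: (\neg (P \oplus (R \oplus S)) \leftrightarrow R) = T, (Q \leftrightarrow (\neg (P \oplus (R \oplus S)) \leftrightarrow R)) = T, so the formula = F.
Row P=T, Q=F, R=F, S=F: (\neg (P \oplus (R \oplus S)) \leftrightarrow R) = T, (Q \leftrightarrow (\neg (P \oplus (R \oplus S)) \leftrightarrow R)) = F, so the formula = T.
Row P=F, Q=T, R=T, S=F: (\neg (P \oplus (R \oplus S)) \leftrightarrow R) = F, (Q \leftrightarrow (\neg (P \oplus (R \oplus S)) \leftrightarrow R)) = F, so the formula = T.
Row P=F, Q=T, R=F, S=F: (\neg (P \oplus (R \oplus S)) \leftrightarrow R) = F, (Q \leftrightarrow (\neg (P \oplus (R \oplus S)) \leftrightarrow R)) = F, so the formula = T.
Row P=F, Q=F, R=T, S=F: (\neg (P \oplus (R \oplus S)) \leftrightarrow R) = F, (Q \leftrightarrow (\neg (P \oplus (R \oplus S)) \leftrightarrow R)) = T, so the formula = F.
Row P=F, Q=F, R=F, S=T: (\neg (P \oplus (R \oplus S)) \leftrightarrow R) = T, (Q \leftrightarrow (\neg (P \oplus (R \oplus S)) \leftrightarrow R)) = F, so the formula = T.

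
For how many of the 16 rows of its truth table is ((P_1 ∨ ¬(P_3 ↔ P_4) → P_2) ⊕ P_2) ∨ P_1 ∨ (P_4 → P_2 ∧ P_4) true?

15

 P_1  |  P_2  |  P_3  |  P_4  ||   φ  
False | False | False | False ||  True
False | False | False |  True || False
False | False |  True | False ||  True
False | False |  True |  True ||  True
False |  True | False | False ||  True
False |  True | False |  True ||  True
False |  True |  True | False ||  True
False |  True |  True |  True ||  True
 True | False | False | False ||  True
 True | False | False |  True ||  True
 True | False |  True | False ||  True
 True | False |  True |  True ||  True
 True |  True | False | False ||  True
 True |  True | False |  True ||  True
 True |  True |  True | False ||  True
 True |  True |  True |  True ||  True
The formula is true on 15 of the 16 rows.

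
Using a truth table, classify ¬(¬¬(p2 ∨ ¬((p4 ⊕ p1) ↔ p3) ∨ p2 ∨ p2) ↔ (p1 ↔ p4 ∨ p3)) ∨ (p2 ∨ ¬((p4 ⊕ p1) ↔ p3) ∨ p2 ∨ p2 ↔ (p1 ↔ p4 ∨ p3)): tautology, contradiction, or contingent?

tautology

p1  p2  p3  p4  |  φ
F   F   F   F   |  T
F   F   F   T   |  T
F   F   T   F   |  T
F   F   T   T   |  T
F   T   F   F   |  T
F   T   F   T   |  T
F   T   T   F   |  T
F   T   T   T   |  T
T   F   F   F   |  T
T   F   F   T   |  T
T   F   T   F   |  T
T   F   T   T   |  T
T   T   F   F   |  T
T   T   F   T   |  T
T   T   T   F   |  T
T   T   T   T   |  T
Every row is T, so the formula is a tautology.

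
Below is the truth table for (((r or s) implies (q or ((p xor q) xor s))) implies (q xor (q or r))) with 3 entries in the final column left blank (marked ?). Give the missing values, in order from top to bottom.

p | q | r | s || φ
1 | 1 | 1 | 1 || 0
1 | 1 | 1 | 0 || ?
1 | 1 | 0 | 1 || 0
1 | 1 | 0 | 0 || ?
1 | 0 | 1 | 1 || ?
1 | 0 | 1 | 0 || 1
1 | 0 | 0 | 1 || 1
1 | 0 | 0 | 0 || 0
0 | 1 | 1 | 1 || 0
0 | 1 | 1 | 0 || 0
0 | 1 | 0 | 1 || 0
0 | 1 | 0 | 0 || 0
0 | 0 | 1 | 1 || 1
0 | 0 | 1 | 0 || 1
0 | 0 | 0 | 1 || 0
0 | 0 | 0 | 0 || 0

Row p=1, q=1, r=1, s=0: ((r or s) implies (q or ((p xor q) xor s))) = 1, (q xor (q or r)) = 0, so the formula = 0.
Row p=1, q=1, r=0, s=0: ((r or s) implies (q or ((p xor q) xor s))) = 1, (q xor (q or r)) = 0, so the formula = 0.
Row p=1, q=0, r=1, s=1: ((r or s) implies (q or ((p xor q) xor s))) = 0, (q xor (q or r)) = 1, so the formula = 1.

0, 0, 1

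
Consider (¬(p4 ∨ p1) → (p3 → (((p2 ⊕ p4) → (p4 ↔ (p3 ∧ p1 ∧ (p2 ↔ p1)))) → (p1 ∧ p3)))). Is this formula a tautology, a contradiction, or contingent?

contingent

p1 | p2 | p3 | p4 | (p4 ∨ p1) | ¬(p4 ∨ p1) | (p2 ⊕ p4) | (p2 ↔ p1) | (p3 ∧ p1 ∧ (p2 ↔ p1)) | (p4 ↔ (p3 ∧ p1 ∧ (p2 ↔ p1))) | (p1 ∧ p3) | φ
-- | -- | -- | -- | --------- | ---------- | --------- | --------- | --------------------- | ---------------------------- | --------- | -
T  | T  | T  | T  |     T     |     F      |     F     |     T     |           T           |              T               |     T     | T
T  | T  | T  | F  |     T     |     F      |     T     |     T     |           T           |              F               |     T     | T
T  | T  | F  | T  |     T     |     F      |     F     |     T     |           F           |              F               |     F     | T
T  | T  | F  | F  |     T     |     F      |     T     |     T     |           F           |              T               |     F     | T
T  | F  | T  | T  |     T     |     F      |     T     |     F     |           F           |              F               |     T     | T
T  | F  | T  | F  |     T     |     F      |     F     |     F     |           F           |              T               |     T     | T
T  | F  | F  | T  |     T     |     F      |     T     |     F     |           F           |              F               |     F     | T
T  | F  | F  | F  |     T     |     F      |     F     |     F     |           F           |              T               |     F     | T
F  | T  | T  | T  |     T     |     F      |     F     |     F     |           F           |              F               |     F     | T
F  | T  | T  | F  |     F     |     T      |     T     |     F     |           F           |              T               |     F     | F
F  | T  | F  | T  |     T     |     F      |     F     |     F     |           F           |              F               |     F     | T
F  | T  | F  | F  |     F     |     T      |     T     |     F     |           F           |              T               |     F     | T
F  | F  | T  | T  |     T     |     F      |     T     |     T     |           F           |              F               |     F     | T
F  | F  | T  | F  |     F     |     T      |     F     |     T     |           F           |              T               |     F     | F
F  | F  | F  | T  |     T     |     F      |     T     |     T     |           F           |              F               |     F     | T
F  | F  | F  | F  |     F     |     T      |     F     |     T     |           F           |              T               |     F     | T
14 of 16 rows are T, so the formula is contingent.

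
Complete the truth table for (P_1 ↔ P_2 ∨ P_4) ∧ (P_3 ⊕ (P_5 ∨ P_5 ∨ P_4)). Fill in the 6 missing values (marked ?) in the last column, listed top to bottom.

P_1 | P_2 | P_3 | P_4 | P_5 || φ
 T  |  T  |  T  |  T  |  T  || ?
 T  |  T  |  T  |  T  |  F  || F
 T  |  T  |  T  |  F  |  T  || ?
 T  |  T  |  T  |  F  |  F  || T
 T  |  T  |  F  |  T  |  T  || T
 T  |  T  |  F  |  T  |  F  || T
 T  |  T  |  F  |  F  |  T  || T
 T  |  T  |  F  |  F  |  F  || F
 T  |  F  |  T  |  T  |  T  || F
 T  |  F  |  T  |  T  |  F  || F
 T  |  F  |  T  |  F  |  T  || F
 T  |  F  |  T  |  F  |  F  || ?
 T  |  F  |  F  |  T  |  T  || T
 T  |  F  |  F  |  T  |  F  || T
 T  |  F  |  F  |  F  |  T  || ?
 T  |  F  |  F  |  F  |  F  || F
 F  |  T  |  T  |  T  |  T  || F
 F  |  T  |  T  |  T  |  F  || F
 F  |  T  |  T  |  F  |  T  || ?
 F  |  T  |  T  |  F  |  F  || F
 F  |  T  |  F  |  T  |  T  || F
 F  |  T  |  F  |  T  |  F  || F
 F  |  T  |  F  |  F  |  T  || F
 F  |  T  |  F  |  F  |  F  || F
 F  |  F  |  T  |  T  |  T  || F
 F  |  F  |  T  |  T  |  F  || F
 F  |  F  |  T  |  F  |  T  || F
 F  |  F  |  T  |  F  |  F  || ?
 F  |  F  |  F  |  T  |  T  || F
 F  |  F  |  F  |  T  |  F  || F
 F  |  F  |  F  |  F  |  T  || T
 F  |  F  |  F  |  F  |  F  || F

Row P_1=T, P_2=T, P_3=T, P_4=T, P_5=T: (P_1 ↔ P_2 ∨ P_4) = T, (P_3 ⊕ (P_5 ∨ P_5 ∨ P_4)) = F, so the formula = F.
Row P_1=T, P_2=T, P_3=T, P_4=F, P_5=T: (P_1 ↔ P_2 ∨ P_4) = T, (P_3 ⊕ (P_5 ∨ P_5 ∨ P_4)) = F, so the formula = F.
Row P_1=T, P_2=F, P_3=T, P_4=F, P_5=F: (P_1 ↔ P_2 ∨ P_4) = F, (P_3 ⊕ (P_5 ∨ P_5 ∨ P_4)) = T, so the formula = F.
Row P_1=T, P_2=F, P_3=F, P_4=F, P_5=T: (P_1 ↔ P_2 ∨ P_4) = F, (P_3 ⊕ (P_5 ∨ P_5 ∨ P_4)) = T, so the formula = F.
Row P_1=F, P_2=T, P_3=T, P_4=F, P_5=T: (P_1 ↔ P_2 ∨ P_4) = F, (P_3 ⊕ (P_5 ∨ P_5 ∨ P_4)) = F, so the formula = F.
Row P_1=F, P_2=F, P_3=T, P_4=F, P_5=F: (P_1 ↔ P_2 ∨ P_4) = T, (P_3 ⊕ (P_5 ∨ P_5 ∨ P_4)) = T, so the formula = T.

F, F, F, F, F, T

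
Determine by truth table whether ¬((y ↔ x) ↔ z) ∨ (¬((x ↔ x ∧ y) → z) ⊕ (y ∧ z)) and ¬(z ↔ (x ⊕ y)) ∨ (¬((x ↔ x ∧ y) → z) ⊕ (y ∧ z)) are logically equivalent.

not equivalent

x | y | z | φ | ψ
- | - | - | - | -
T | T | T | T | T
T | T | F | T | T
T | F | T | T | F
T | F | F | F | T
F | T | T | T | T
F | T | F | T | T
F | F | T | F | T
F | F | F | T | T
The columns differ at x=T, y=F, z=T (φ=T, ψ=F), so they are not equivalent.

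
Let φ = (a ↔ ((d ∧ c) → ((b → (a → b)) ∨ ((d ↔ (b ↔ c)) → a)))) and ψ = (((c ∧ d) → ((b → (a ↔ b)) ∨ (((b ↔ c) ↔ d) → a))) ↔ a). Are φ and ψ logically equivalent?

not equivalent

a | b | c | d | φ | ψ
- | - | - | - | - | -
T | T | T | T | T | T
T | T | T | F | T | T
T | T | F | T | T | T
T | T | F | F | T | T
T | F | T | T | T | T
T | F | T | F | T | T
T | F | F | T | T | T
T | F | F | F | T | T
F | T | T | T | F | T
F | T | T | F | F | F
F | T | F | T | F | F
F | T | F | F | F | F
F | F | T | T | F | F
F | F | T | F | F | F
F | F | F | T | F | F
F | F | F | F | F | F
The columns differ at a=F, b=T, c=T, d=T (φ=F, ψ=T), so they are not equivalent.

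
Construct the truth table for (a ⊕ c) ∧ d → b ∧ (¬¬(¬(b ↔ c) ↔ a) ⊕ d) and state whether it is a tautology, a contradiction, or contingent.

a | b | c | d | (a ⊕ c) | ((a ⊕ c) ∧ d) | (b ↔ c) | ¬(b ↔ c) | (¬(b ↔ c) ↔ a) | ¬(¬(b ↔ c) ↔ a) | ¬¬(¬(b ↔ c) ↔ a) | (¬¬(¬(b ↔ c) ↔ a) ⊕ d) | (b ∧ (¬¬(¬(b ↔ c) ↔ a) ⊕ d)) | φ
- | - | - | - | ------- | ------------- | ------- | -------- | -------------- | --------------- | ---------------- | ---------------------- | ---------------------------- | -
T | T | T | T |    F    |       F       |    T    |    F     |       F        |        T        |        F         |           T            |              T               | T
T | T | T | F |    F    |       F       |    T    |    F     |       F        |        T        |        F         |           F            |              F               | T
T | T | F | T |    T    |       T       |    F    |    T     |       T        |        F        |        T         |           F            |              F               | F
T | T | F | F |    T    |       F       |    F    |    T     |       T        |        F        |        T         |           T            |              T               | T
T | F | T | T |    F    |       F       |    F    |    T     |       T        |        F        |        T         |           F            |              F               | T
T | F | T | F |    F    |       F       |    F    |    T     |       T        |        F        |        T         |           T            |              F               | T
T | F | F | T |    T    |       T       |    T    |    F     |       F        |        T        |        F         |           T            |              F               | F
T | F | F | F |    T    |       F       |    T    |    F     |       F        |        T        |        F         |           F            |              F               | T
F | T | T | T |    T    |       T       |    T    |    F     |       T        |        F        |        T         |           F            |              F               | F
F | T | T | F |    T    |       F       |    T    |    F     |       T        |        F        |        T         |           T            |              T               | T
F | T | F | T |    F    |       F       |    F    |    T     |       F        |        T        |        F         |           T            |              T               | T
F | T | F | F |    F    |       F       |    F    |    T     |       F        |        T        |        F         |           F            |              F               | T
F | F | T | T |    T    |       T       |    F    |    T     |       F        |        T        |        F         |           T            |              F               | F
F | F | T | F |    T    |       F       |    F    |    T     |       F        |        T        |        F         |           F            |              F               | T
F | F | F | T |    F    |       F       |    T    |    F     |       T        |        F        |        T         |           F            |              F               | T
F | F | F | F |    F    |       F       |    T    |    F     |       T        |        F        |        T         |           T            |              F               | T
12 of 16 rows are T, so the formula is contingent.

contingent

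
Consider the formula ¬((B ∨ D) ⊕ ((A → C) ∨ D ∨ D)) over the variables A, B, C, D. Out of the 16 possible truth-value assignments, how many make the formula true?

12

A | B | C | D || (B ∨ D) | (A → C) | ((A → C) ∨ D ∨ D) | ¬((B ∨ D) ⊕ ((A → C) ∨ D ∨ D))
T | T | T | T ||    T    |    T    |         T         |               T               
T | T | T | F ||    T    |    T    |         T         |               T               
T | T | F | T ||    T    |    F    |         T         |               T               
T | T | F | F ||    T    |    F    |         F         |               F               
T | F | T | T ||    T    |    T    |         T         |               T               
T | F | T | F ||    F    |    T    |         T         |               F               
T | F | F | T ||    T    |    F    |         T         |               T               
T | F | F | F ||    F    |    F    |         F         |               T               
F | T | T | T ||    T    |    T    |         T         |               T               
F | T | T | F ||    T    |    T    |         T         |               T               
F | T | F | T ||    T    |    T    |         T         |               T               
F | T | F | F ||    T    |    T    |         T         |               T               
F | F | T | T ||    T    |    T    |         T         |               T               
F | F | T | F ||    F    |    T    |         T         |               F               
F | F | F | T ||    T    |    T    |         T         |               T               
F | F | F | F ||    F    |    T    |         T         |               F               
The formula is true on 12 of the 16 rows.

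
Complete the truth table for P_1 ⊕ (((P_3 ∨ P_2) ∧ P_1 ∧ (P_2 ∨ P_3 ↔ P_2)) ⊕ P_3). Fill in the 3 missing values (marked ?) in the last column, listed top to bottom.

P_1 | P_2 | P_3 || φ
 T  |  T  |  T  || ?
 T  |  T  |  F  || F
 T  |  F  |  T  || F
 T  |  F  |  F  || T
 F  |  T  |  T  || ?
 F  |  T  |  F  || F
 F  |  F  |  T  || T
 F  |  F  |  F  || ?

Row P_1=T, P_2=T, P_3=T: (((P_3 ∨ P_2) ∧ P_1 ∧ (P_2 ∨ P_3 ↔ P_2)) ⊕ P_3) = F, so the formula = T.
Row P_1=F, P_2=T, P_3=T: (((P_3 ∨ P_2) ∧ P_1 ∧ (P_2 ∨ P_3 ↔ P_2)) ⊕ P_3) = T, so the formula = T.
Row P_1=F, P_2=F, P_3=F: (((P_3 ∨ P_2) ∧ P_1 ∧ (P_2 ∨ P_3 ↔ P_2)) ⊕ P_3) = F, so the formula = F.

T, T, F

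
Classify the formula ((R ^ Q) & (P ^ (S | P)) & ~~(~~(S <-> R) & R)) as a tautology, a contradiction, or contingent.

P | Q | R | S | φ
- | - | - | - | -
1 | 1 | 1 | 1 | 0
1 | 1 | 1 | 0 | 0
1 | 1 | 0 | 1 | 0
1 | 1 | 0 | 0 | 0
1 | 0 | 1 | 1 | 0
1 | 0 | 1 | 0 | 0
1 | 0 | 0 | 1 | 0
1 | 0 | 0 | 0 | 0
0 | 1 | 1 | 1 | 0
0 | 1 | 1 | 0 | 0
0 | 1 | 0 | 1 | 0
0 | 1 | 0 | 0 | 0
0 | 0 | 1 | 1 | 1
0 | 0 | 1 | 0 | 0
0 | 0 | 0 | 1 | 0
0 | 0 | 0 | 0 | 0
1 of 16 rows are 1, so the formula is contingent.

contingent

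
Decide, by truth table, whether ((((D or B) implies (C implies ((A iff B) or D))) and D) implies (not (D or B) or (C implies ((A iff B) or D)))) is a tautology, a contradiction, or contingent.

tautology

A | B | C | D | (D or B) | (A iff B) | ((A iff B) or D) | (C implies ((A iff B) or D)) | not (D or B) | φ
- | - | - | - | -------- | --------- | ---------------- | ---------------------------- | ------------ | -
F | F | F | F |    F     |     T     |        T         |              T               |      T       | T
F | F | F | T |    T     |     T     |        T         |              T               |      F       | T
F | F | T | F |    F     |     T     |        T         |              T               |      T       | T
F | F | T | T |    T     |     T     |        T         |              T               |      F       | T
F | T | F | F |    T     |     F     |        F         |              T               |      F       | T
F | T | F | T |    T     |     F     |        T         |              T               |      F       | T
F | T | T | F |    T     |     F     |        F         |              F               |      F       | T
F | T | T | T |    T     |     F     |        T         |              T               |      F       | T
T | F | F | F |    F     |     F     |        F         |              T               |      T       | T
T | F | F | T |    T     |     F     |        T         |              T               |      F       | T
T | F | T | F |    F     |     F     |        F         |              F               |      T       | T
T | F | T | T |    T     |     F     |        T         |              T               |      F       | T
T | T | F | F |    T     |     T     |        T         |              T               |      F       | T
T | T | F | T |    T     |     T     |        T         |              T               |      F       | T
T | T | T | F |    T     |     T     |        T         |              T               |      F       | T
T | T | T | T |    T     |     T     |        T         |              T               |      F       | T
Every row is T, so the formula is a tautology.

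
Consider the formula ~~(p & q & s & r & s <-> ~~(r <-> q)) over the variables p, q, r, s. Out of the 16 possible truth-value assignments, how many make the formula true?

9

p  q  r  s  |  (p & q & s & r)  ((p & q & s & r) & s)  (r <-> q)  ~(r <-> q)  ~~(r <-> q)  φ
F  F  F  F  |         F                   F                T          F            T       F
F  F  F  T  |         F                   F                T          F            T       F
F  F  T  F  |         F                   F                F          T            F       T
F  F  T  T  |         F                   F                F          T            F       T
F  T  F  F  |         F                   F                F          T            F       T
F  T  F  T  |         F                   F                F          T            F       T
F  T  T  F  |         F                   F                T          F            T       F
F  T  T  T  |         F                   F                T          F            T       F
T  F  F  F  |         F                   F                T          F            T       F
T  F  F  T  |         F                   F                T          F            T       F
T  F  T  F  |         F                   F                F          T            F       T
T  F  T  T  |         F                   F                F          T            F       T
T  T  F  F  |         F                   F                F          T            F       T
T  T  F  T  |         F                   F                F          T            F       T
T  T  T  F  |         F                   F                T          F            T       F
T  T  T  T  |         T                   T                T          F            T       T
The formula is true on 9 of the 16 rows.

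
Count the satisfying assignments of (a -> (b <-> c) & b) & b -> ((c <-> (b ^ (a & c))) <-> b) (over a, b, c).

6

a | b | c | φ
- | - | - | -
F | F | F | T
F | F | T | T
F | T | F | F
F | T | T | T
T | F | F | T
T | F | T | T
T | T | F | T
T | T | T | F
The formula is true on 6 of the 8 rows.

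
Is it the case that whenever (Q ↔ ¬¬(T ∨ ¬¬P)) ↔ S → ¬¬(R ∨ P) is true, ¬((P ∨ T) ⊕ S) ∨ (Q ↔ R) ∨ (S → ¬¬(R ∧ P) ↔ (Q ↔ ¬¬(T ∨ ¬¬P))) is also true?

P | Q | R | S | T | φ | ψ
- | - | - | - | - | - | -
1 | 1 | 1 | 1 | 1 | 1 | 1
1 | 1 | 1 | 1 | 0 | 1 | 1
1 | 1 | 1 | 0 | 1 | 1 | 1
1 | 1 | 1 | 0 | 0 | 1 | 1
1 | 1 | 0 | 1 | 1 | 1 | 1
1 | 1 | 0 | 1 | 0 | 1 | 1
1 | 1 | 0 | 0 | 1 | 1 | 1
1 | 1 | 0 | 0 | 0 | 1 | 1
1 | 0 | 1 | 1 | 1 | 0 | 1
1 | 0 | 1 | 1 | 0 | 0 | 1
1 | 0 | 1 | 0 | 1 | 0 | 0
1 | 0 | 1 | 0 | 0 | 0 | 0
1 | 0 | 0 | 1 | 1 | 0 | 1
1 | 0 | 0 | 1 | 0 | 0 | 1
1 | 0 | 0 | 0 | 1 | 0 | 1
1 | 0 | 0 | 0 | 0 | 0 | 1
0 | 1 | 1 | 1 | 1 | 1 | 1
0 | 1 | 1 | 1 | 0 | 0 | 1
0 | 1 | 1 | 0 | 1 | 1 | 1
0 | 1 | 1 | 0 | 0 | 0 | 1
0 | 1 | 0 | 1 | 1 | 0 | 1
0 | 1 | 0 | 1 | 0 | 1 | 1
0 | 1 | 0 | 0 | 1 | 1 | 1
0 | 1 | 0 | 0 | 0 | 0 | 1
0 | 0 | 1 | 1 | 1 | 0 | 1
0 | 0 | 1 | 1 | 0 | 1 | 0
0 | 0 | 1 | 0 | 1 | 0 | 0
0 | 0 | 1 | 0 | 0 | 1 | 1
0 | 0 | 0 | 1 | 1 | 1 | 1
0 | 0 | 0 | 1 | 0 | 0 | 1
0 | 0 | 0 | 0 | 1 | 0 | 1
0 | 0 | 0 | 0 | 0 | 1 | 1
At P=0, Q=0, R=1, S=1, T=0 we have φ true but ψ false, so φ does not entail ψ.

no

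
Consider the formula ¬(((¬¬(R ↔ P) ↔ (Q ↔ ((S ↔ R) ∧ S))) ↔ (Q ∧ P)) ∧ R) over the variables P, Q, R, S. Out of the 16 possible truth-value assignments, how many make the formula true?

12

P  Q  R  S  |  φ
0  0  0  0  |  1
0  0  0  1  |  1
0  0  1  0  |  0
0  0  1  1  |  1
0  1  0  0  |  1
0  1  0  1  |  1
0  1  1  0  |  1
0  1  1  1  |  0
1  0  0  0  |  1
1  0  0  1  |  1
1  0  1  0  |  1
1  0  1  1  |  0
1  1  0  0  |  1
1  1  0  1  |  1
1  1  1  0  |  1
1  1  1  1  |  0
The formula is true on 12 of the 16 rows.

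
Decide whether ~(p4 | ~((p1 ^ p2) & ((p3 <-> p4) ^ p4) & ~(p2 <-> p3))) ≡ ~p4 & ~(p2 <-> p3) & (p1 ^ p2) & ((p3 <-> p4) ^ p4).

  p1     p2     p3     p4   |    φ      ψ  
False  False  False  False  |  False  False
False  False  False   True  |  False  False
False  False   True  False  |  False  False
False  False   True   True  |  False  False
False   True  False  False  |   True   True
False   True  False   True  |  False  False
False   True   True  False  |  False  False
False   True   True   True  |  False  False
 True  False  False  False  |  False  False
 True  False  False   True  |  False  False
 True  False   True  False  |  False  False
 True  False   True   True  |  False  False
 True   True  False  False  |  False  False
 True   True  False   True  |  False  False
 True   True   True  False  |  False  False
 True   True   True   True  |  False  False
The columns for φ and ψ agree on every row, so they are logically equivalent.

equivalent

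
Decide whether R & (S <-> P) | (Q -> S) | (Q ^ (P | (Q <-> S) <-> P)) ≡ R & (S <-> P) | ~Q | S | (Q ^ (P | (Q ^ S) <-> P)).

not equivalent

  P      Q      R      S    |    φ      ψ  
 True   True   True   True  |   True   True
 True   True   True  False  |  False  False
 True   True  False   True  |   True   True
 True   True  False  False  |  False  False
 True  False   True   True  |   True   True
 True  False   True  False  |   True   True
 True  False  False   True  |   True   True
 True  False  False  False  |   True   True
False   True   True   True  |   True   True
False   True   True  False  |   True   True
False   True  False   True  |   True   True
False   True  False  False  |  False   True
False  False   True   True  |   True   True
False  False   True  False  |   True   True
False  False  False   True  |   True   True
False  False  False  False  |   True   True
The columns differ at P=False, Q=True, R=False, S=False (φ=False, ψ=True), so they are not equivalent.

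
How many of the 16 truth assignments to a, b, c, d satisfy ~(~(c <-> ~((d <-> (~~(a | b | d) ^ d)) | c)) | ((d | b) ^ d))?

a  b  c  d     (a | b | d)  ~(a | b | d)  ~~(a | b | d)  (~~(a | b | d) ^ d)  (d <-> (~~(a | b | d) ^ d))  (d | b)  ((d | b) ^ d)  φ
F  F  F  F          F            T              F                 F                        T                  F           F        T
F  F  F  T          T            F              T                 F                        F                  T           F        F
F  F  T  F          F            T              F                 F                        T                  F           F        F
F  F  T  T          T            F              T                 F                        F                  T           F        F
F  T  F  F          T            F              T                 T                        F                  T           T        F
F  T  F  T          T            F              T                 F                        F                  T           F        F
F  T  T  F          T            F              T                 T                        F                  T           T        F
F  T  T  T          T            F              T                 F                        F                  T           F        F
T  F  F  F          T            F              T                 T                        F                  F           F        F
T  F  F  T          T            F              T                 F                        F                  T           F        F
T  F  T  F          T            F              T                 T                        F                  F           F        F
T  F  T  T          T            F              T                 F                        F                  T           F        F
T  T  F  F          T            F              T                 T                        F                  T           T        F
T  T  F  T          T            F              T                 F                        F                  T           F        F
T  T  T  F          T            F              T                 T                        F                  T           T        F
T  T  T  T          T            F              T                 F                        F                  T           F        F
The formula is true on 1 of the 16 rows.

1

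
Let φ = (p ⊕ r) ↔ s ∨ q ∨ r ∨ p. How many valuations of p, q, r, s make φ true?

p | q | r | s || (p ⊕ r) | (s ∨ q ∨ r ∨ p) | ((p ⊕ r) ↔ (s ∨ q ∨ r ∨ p))
1 | 1 | 1 | 1 ||    0    |        1        |              0             
1 | 1 | 1 | 0 ||    0    |        1        |              0             
1 | 1 | 0 | 1 ||    1    |        1        |              1             
1 | 1 | 0 | 0 ||    1    |        1        |              1             
1 | 0 | 1 | 1 ||    0    |        1        |              0             
1 | 0 | 1 | 0 ||    0    |        1        |              0             
1 | 0 | 0 | 1 ||    1    |        1        |              1             
1 | 0 | 0 | 0 ||    1    |        1        |              1             
0 | 1 | 1 | 1 ||    1    |        1        |              1             
0 | 1 | 1 | 0 ||    1    |        1        |              1             
0 | 1 | 0 | 1 ||    0    |        1        |              0             
0 | 1 | 0 | 0 ||    0    |        1        |              0             
0 | 0 | 1 | 1 ||    1    |        1        |              1             
0 | 0 | 1 | 0 ||    1    |        1        |              1             
0 | 0 | 0 | 1 ||    0    |        1        |              0             
0 | 0 | 0 | 0 ||    0    |        0        |              1             
The formula is true on 9 of the 16 rows.

9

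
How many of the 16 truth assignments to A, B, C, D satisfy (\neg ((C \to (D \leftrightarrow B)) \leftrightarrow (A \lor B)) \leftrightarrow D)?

6

A | B | C | D | φ
- | - | - | - | -
F | F | F | F | F
F | F | F | T | T
F | F | T | F | F
F | F | T | T | F
F | T | F | F | T
F | T | F | T | F
F | T | T | F | F
F | T | T | T | F
T | F | F | F | T
T | F | F | T | F
T | F | T | F | T
T | F | T | T | T
T | T | F | F | T
T | T | F | T | F
T | T | T | F | F
T | T | T | T | F
The formula is true on 6 of the 16 rows.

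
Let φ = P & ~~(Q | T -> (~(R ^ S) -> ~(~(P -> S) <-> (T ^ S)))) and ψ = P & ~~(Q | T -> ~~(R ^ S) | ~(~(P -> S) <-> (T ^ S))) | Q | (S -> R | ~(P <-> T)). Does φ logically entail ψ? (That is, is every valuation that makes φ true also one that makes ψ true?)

yes

P | Q | R | S | T | φ | ψ
- | - | - | - | - | - | -
T | T | T | T | T | F | T
T | T | T | T | F | T | T
T | T | T | F | T | T | T
T | T | T | F | F | T | T
T | T | F | T | T | T | T
T | T | F | T | F | T | T
T | T | F | F | T | F | T
T | T | F | F | F | T | T
T | F | T | T | T | F | T
T | F | T | T | F | T | T
T | F | T | F | T | T | T
T | F | T | F | F | T | T
T | F | F | T | T | T | T
T | F | F | T | F | T | T
T | F | F | F | T | F | T
T | F | F | F | F | T | T
F | T | T | T | T | F | T
F | T | T | T | F | F | T
F | T | T | F | T | F | T
F | T | T | F | F | F | T
F | T | F | T | T | F | T
F | T | F | T | F | F | T
F | T | F | F | T | F | T
F | T | F | F | F | F | T
F | F | T | T | T | F | T
F | F | T | T | F | F | T
F | F | T | F | T | F | T
F | F | T | F | F | F | T
F | F | F | T | T | F | T
F | F | F | T | F | F | F
F | F | F | F | T | F | T
F | F | F | F | F | F | T
In every row where φ is true, ψ is also true, so φ ⊨ ψ.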